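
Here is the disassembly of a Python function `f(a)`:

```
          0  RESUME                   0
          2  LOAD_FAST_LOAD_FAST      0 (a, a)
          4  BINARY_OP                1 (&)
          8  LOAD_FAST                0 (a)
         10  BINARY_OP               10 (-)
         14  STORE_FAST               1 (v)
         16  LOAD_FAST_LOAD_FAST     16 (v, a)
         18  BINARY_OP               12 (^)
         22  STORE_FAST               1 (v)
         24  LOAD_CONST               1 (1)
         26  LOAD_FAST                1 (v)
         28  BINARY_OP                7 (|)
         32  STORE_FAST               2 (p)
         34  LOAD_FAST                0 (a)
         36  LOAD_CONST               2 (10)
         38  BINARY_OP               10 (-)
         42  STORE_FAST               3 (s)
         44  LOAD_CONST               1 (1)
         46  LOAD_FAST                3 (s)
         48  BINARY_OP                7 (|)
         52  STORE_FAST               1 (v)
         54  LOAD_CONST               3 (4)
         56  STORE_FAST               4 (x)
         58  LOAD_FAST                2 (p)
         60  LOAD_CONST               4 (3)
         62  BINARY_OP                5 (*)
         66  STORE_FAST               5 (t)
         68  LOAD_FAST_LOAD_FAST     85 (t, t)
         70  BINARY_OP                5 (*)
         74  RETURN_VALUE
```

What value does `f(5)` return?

225

LOAD_FAST_LOAD_FAST a,a → push 5,5. Stack: [5, 5]
BINARY_OP & → 5 & 5 = 5. Stack: [5]
LOAD_FAST a → push 5. Stack: [5, 5]
BINARY_OP - → 5 - 5 = 0. Stack: [0]
STORE_FAST v → v=0. Stack: []
LOAD_FAST_LOAD_FAST v,a → push 0,5. Stack: [0, 5]
BINARY_OP ^ → 0 ^ 5 = 5. Stack: [5]
STORE_FAST v → v=5. Stack: []
LOAD_CONST → push 1. Stack: [1]
LOAD_FAST v → push 5. Stack: [1, 5]
BINARY_OP | → 1 | 5 = 5. Stack: [5]
STORE_FAST p → p=5. Stack: []
LOAD_FAST a → push 5. Stack: [5]
LOAD_CONST → push 10. Stack: [5, 10]
BINARY_OP - → 5 - 10 = -5. Stack: [-5]
STORE_FAST s → s=-5. Stack: []
LOAD_CONST → push 1. Stack: [1]
LOAD_FAST s → push -5. Stack: [1, -5]
BINARY_OP | → 1 | -5 = -5. Stack: [-5]
STORE_FAST v → v=-5. Stack: []
LOAD_CONST → push 4. Stack: [4]
STORE_FAST x → x=4. Stack: []
LOAD_FAST p → push 5. Stack: [5]
LOAD_CONST → push 3. Stack: [5, 3]
BINARY_OP * → 5 * 3 = 15. Stack: [15]
STORE_FAST t → t=15. Stack: []
LOAD_FAST_LOAD_FAST t,t → push 15,15. Stack: [15, 15]
BINARY_OP * → 15 * 15 = 225. Stack: [225]
RETURN_VALUE → return 225.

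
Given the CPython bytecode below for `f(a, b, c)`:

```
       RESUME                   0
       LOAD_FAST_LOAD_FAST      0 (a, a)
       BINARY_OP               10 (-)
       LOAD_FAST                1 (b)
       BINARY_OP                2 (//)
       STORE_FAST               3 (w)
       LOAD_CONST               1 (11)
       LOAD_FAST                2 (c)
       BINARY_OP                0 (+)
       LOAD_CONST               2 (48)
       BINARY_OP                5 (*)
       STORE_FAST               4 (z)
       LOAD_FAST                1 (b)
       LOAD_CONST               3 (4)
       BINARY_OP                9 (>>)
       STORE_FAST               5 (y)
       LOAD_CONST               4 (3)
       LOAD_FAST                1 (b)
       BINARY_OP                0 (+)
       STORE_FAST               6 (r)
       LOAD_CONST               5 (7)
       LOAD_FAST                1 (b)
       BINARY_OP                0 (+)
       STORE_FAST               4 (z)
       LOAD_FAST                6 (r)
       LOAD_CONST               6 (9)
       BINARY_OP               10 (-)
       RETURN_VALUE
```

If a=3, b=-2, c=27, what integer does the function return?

LOAD_FAST_LOAD_FAST a,a → push 3,3. Stack: [3, 3]
BINARY_OP - → 3 - 3 = 0. Stack: [0]
LOAD_FAST b → push -2. Stack: [0, -2]
BINARY_OP // → 0 // -2 = 0. Stack: [0]
STORE_FAST w → w=0. Stack: []
LOAD_CONST → push 11. Stack: [11]
LOAD_FAST c → push 27. Stack: [11, 27]
BINARY_OP + → 11 + 27 = 38. Stack: [38]
LOAD_CONST → push 48. Stack: [38, 48]
BINARY_OP * → 38 * 48 = 1824. Stack: [1824]
STORE_FAST z → z=1824. Stack: []
LOAD_FAST b → push -2. Stack: [-2]
LOAD_CONST → push 4. Stack: [-2, 4]
BINARY_OP >> → -2 >> 4 = -1. Stack: [-1]
STORE_FAST y → y=-1. Stack: []
LOAD_CONST → push 3. Stack: [3]
LOAD_FAST b → push -2. Stack: [3, -2]
BINARY_OP + → 3 + -2 = 1. Stack: [1]
STORE_FAST r → r=1. Stack: []
LOAD_CONST → push 7. Stack: [7]
LOAD_FAST b → push -2. Stack: [7, -2]
BINARY_OP + → 7 + -2 = 5. Stack: [5]
STORE_FAST z → z=5. Stack: []
LOAD_FAST r → push 1. Stack: [1]
LOAD_CONST → push 9. Stack: [1, 9]
BINARY_OP - → 1 - 9 = -8. Stack: [-8]
RETURN_VALUE → return -8.

-8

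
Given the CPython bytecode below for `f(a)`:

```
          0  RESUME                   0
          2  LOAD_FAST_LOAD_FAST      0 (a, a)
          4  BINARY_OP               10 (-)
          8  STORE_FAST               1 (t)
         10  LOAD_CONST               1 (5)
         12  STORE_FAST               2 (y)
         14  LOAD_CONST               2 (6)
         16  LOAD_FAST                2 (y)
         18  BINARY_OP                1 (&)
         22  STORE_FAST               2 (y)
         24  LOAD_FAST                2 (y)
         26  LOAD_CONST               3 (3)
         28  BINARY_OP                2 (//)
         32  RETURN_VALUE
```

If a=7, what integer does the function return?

LOAD_FAST_LOAD_FAST a,a → push 7,7. Stack: [7, 7]
BINARY_OP - → 7 - 7 = 0. Stack: [0]
STORE_FAST t → t=0. Stack: []
LOAD_CONST → push 5. Stack: [5]
STORE_FAST y → y=5. Stack: []
LOAD_CONST → push 6. Stack: [6]
LOAD_FAST y → push 5. Stack: [6, 5]
BINARY_OP & → 6 & 5 = 4. Stack: [4]
STORE_FAST y → y=4. Stack: []
LOAD_FAST y → push 4. Stack: [4]
LOAD_CONST → push 3. Stack: [4, 3]
BINARY_OP // → 4 // 3 = 1. Stack: [1]
RETURN_VALUE → return 1.

1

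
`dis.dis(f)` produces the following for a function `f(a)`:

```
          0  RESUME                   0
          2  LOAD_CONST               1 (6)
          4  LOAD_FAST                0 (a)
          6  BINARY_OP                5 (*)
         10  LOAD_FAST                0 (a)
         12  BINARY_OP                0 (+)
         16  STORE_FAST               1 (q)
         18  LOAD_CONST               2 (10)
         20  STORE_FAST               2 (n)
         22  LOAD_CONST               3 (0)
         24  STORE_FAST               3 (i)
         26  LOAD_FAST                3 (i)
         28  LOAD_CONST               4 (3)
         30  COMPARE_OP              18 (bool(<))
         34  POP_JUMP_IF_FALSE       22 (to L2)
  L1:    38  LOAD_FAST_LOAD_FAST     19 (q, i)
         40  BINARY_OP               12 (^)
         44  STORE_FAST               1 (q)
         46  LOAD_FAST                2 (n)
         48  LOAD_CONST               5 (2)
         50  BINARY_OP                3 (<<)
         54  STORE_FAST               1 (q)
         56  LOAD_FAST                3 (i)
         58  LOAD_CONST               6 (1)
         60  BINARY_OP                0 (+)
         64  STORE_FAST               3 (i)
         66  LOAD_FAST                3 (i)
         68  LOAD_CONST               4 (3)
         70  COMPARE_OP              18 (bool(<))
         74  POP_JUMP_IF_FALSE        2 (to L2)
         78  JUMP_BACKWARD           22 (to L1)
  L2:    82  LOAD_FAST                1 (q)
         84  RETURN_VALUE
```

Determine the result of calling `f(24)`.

40

LOAD_CONST → push 6. Stack: [6]
LOAD_FAST a → push 24. Stack: [6, 24]
BINARY_OP * → 6 * 24 = 144. Stack: [144]
LOAD_FAST a → push 24. Stack: [144, 24]
BINARY_OP + → 144 + 24 = 168. Stack: [168]
STORE_FAST q → q=168. Stack: []
LOAD_CONST → push 10. Stack: [10]
STORE_FAST n → n=10. Stack: []
LOAD_CONST → push 0. Stack: [0]
STORE_FAST i → i=0. Stack: []
LOAD_FAST i → push 0. Stack: [0]
LOAD_CONST → push 3. Stack: [0, 3]
COMPARE_OP bool(<) → 0 vs 3 = True. Stack: [True]
POP_JUMP_IF_FALSE → pop True; no jump. Stack: []
LOAD_FAST_LOAD_FAST q,i → push 168,0. Stack: [168, 0]
BINARY_OP ^ → 168 ^ 0 = 168. Stack: [168]
STORE_FAST q → q=168. Stack: []
LOAD_FAST n → push 10. Stack: [10]
LOAD_CONST → push 2. Stack: [10, 2]
BINARY_OP << → 10 << 2 = 40. Stack: [40]
STORE_FAST q → q=40. Stack: []
LOAD_FAST i → push 0. Stack: [0]
LOAD_CONST → push 1. Stack: [0, 1]
BINARY_OP + → 0 + 1 = 1. Stack: [1]
STORE_FAST i → i=1. Stack: []
LOAD_FAST i → push 1. Stack: [1]
LOAD_CONST → push 3. Stack: [1, 3]
COMPARE_OP bool(<) → 1 vs 3 = True. Stack: [True]
POP_JUMP_IF_FALSE → pop True; no jump. Stack: []
LOAD_FAST_LOAD_FAST q,i → push 40,1. Stack: [40, 1]
BINARY_OP ^ → 40 ^ 1 = 41. Stack: [41]
STORE_FAST q → q=41. Stack: []
LOAD_FAST n → push 10. Stack: [10]
LOAD_CONST → push 2. Stack: [10, 2]
BINARY_OP << → 10 << 2 = 40. Stack: [40]
STORE_FAST q → q=40. Stack: []
LOAD_FAST i → push 1. Stack: [1]
LOAD_CONST → push 1. Stack: [1, 1]
BINARY_OP + → 1 + 1 = 2. Stack: [2]
STORE_FAST i → i=2. Stack: []
LOAD_FAST i → push 2. Stack: [2]
LOAD_CONST → push 3. Stack: [2, 3]
COMPARE_OP bool(<) → 2 vs 3 = True. Stack: [True]
POP_JUMP_IF_FALSE → pop True; no jump. Stack: []
LOAD_FAST_LOAD_FAST q,i → push 40,2. Stack: [40, 2]
BINARY_OP ^ → 40 ^ 2 = 42. Stack: [42]
STORE_FAST q → q=42. Stack: []
LOAD_FAST n → push 10. Stack: [10]
LOAD_CONST → push 2. Stack: [10, 2]
BINARY_OP << → 10 << 2 = 40. Stack: [40]
STORE_FAST q → q=40. Stack: []
LOAD_FAST i → push 2. Stack: [2]
LOAD_CONST → push 1. Stack: [2, 1]
BINARY_OP + → 2 + 1 = 3. Stack: [3]
STORE_FAST i → i=3. Stack: []
LOAD_FAST i → push 3. Stack: [3]
LOAD_CONST → push 3. Stack: [3, 3]
COMPARE_OP bool(<) → 3 vs 3 = False. Stack: [False]
POP_JUMP_IF_FALSE → pop False; jump. Stack: []
LOAD_FAST q → push 40. Stack: [40]
RETURN_VALUE → return 40.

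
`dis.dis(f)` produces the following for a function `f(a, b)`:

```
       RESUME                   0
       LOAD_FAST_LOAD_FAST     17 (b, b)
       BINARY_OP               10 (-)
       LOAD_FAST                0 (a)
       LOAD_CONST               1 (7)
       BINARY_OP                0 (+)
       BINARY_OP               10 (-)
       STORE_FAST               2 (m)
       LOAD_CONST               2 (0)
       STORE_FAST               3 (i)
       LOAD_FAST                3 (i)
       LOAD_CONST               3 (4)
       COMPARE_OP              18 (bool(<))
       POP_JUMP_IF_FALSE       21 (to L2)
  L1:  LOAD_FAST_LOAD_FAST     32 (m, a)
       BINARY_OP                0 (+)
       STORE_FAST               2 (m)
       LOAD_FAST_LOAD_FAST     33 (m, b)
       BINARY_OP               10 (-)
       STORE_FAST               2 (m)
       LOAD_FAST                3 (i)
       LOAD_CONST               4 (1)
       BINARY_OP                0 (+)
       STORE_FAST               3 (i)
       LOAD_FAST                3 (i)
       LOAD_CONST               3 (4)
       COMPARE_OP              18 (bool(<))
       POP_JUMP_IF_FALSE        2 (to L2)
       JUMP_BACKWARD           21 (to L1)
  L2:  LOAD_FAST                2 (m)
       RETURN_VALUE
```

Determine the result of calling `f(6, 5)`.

-9

LOAD_FAST_LOAD_FAST b,b → push 5,5
BINARY_OP - → 5 - 5 = 0
LOAD_FAST a → push 6
LOAD_CONST → push 7
BINARY_OP + → 6 + 7 = 13
BINARY_OP - → 0 - 13 = -13
STORE_FAST m → m=-13
LOAD_CONST → push 0
STORE_FAST i → i=0
LOAD_FAST i → push 0
LOAD_CONST → push 4
COMPARE_OP bool(<) → 0 vs 4 = True
POP_JUMP_IF_FALSE → pop True; no jump
LOAD_FAST_LOAD_FAST m,a → push -13,6
BINARY_OP + → -13 + 6 = -7
STORE_FAST m → m=-7
LOAD_FAST_LOAD_FAST m,b → push -7,5
BINARY_OP - → -7 - 5 = -12
STORE_FAST m → m=-12
LOAD_FAST i → push 0
LOAD_CONST → push 1
BINARY_OP + → 0 + 1 = 1
STORE_FAST i → i=1
LOAD_FAST i → push 1
LOAD_CONST → push 4
COMPARE_OP bool(<) → 1 vs 4 = True
POP_JUMP_IF_FALSE → pop True; no jump
LOAD_FAST_LOAD_FAST m,a → push -12,6
BINARY_OP + → -12 + 6 = -6
STORE_FAST m → m=-6
LOAD_FAST_LOAD_FAST m,b → push -6,5
BINARY_OP - → -6 - 5 = -11
STORE_FAST m → m=-11
LOAD_FAST i → push 1
LOAD_CONST → push 1
BINARY_OP + → 1 + 1 = 2
STORE_FAST i → i=2
LOAD_FAST i → push 2
LOAD_CONST → push 4
COMPARE_OP bool(<) → 2 vs 4 = True
POP_JUMP_IF_FALSE → pop True; no jump
LOAD_FAST_LOAD_FAST m,a → push -11,6
BINARY_OP + → -11 + 6 = -5
STORE_FAST m → m=-5
LOAD_FAST_LOAD_FAST m,b → push -5,5
BINARY_OP - → -5 - 5 = -10
STORE_FAST m → m=-10
LOAD_FAST i → push 2
LOAD_CONST → push 1
BINARY_OP + → 2 + 1 = 3
STORE_FAST i → i=3
LOAD_FAST i → push 3
LOAD_CONST → push 4
COMPARE_OP bool(<) → 3 vs 4 = True
POP_JUMP_IF_FALSE → pop True; no jump
LOAD_FAST_LOAD_FAST m,a → push -10,6
BINARY_OP + → -10 + 6 = -4
STORE_FAST m → m=-4
LOAD_FAST_LOAD_FAST m,b → push -4,5
BINARY_OP - → -4 - 5 = -9
STORE_FAST m → m=-9
LOAD_FAST i → push 3
LOAD_CONST → push 1
BINARY_OP + → 3 + 1 = 4
STORE_FAST i → i=4
LOAD_FAST i → push 4
LOAD_CONST → push 4
COMPARE_OP bool(<) → 4 vs 4 = False
POP_JUMP_IF_FALSE → pop False; jump
LOAD_FAST m → push -9
RETURN_VALUE → return -9.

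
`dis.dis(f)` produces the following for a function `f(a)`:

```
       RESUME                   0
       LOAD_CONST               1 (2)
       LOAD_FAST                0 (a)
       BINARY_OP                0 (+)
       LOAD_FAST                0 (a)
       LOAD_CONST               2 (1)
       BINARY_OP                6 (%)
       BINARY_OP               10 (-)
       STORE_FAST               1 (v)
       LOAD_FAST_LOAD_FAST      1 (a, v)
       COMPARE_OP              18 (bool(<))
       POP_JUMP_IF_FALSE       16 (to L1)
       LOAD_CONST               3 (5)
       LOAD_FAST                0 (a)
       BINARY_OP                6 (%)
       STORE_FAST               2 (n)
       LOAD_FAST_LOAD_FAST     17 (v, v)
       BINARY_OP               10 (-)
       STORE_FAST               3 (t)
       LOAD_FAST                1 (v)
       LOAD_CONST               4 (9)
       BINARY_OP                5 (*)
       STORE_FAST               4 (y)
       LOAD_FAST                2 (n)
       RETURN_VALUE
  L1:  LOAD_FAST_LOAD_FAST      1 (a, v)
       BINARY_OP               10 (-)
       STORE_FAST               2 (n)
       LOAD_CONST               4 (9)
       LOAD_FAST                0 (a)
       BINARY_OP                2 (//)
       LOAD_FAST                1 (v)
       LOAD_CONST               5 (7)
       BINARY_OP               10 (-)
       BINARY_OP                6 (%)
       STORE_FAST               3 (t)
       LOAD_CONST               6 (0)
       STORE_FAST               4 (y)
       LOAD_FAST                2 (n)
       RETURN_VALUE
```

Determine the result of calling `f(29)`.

5

LOAD_CONST → push 2. Stack: [2]
LOAD_FAST a → push 29. Stack: [2, 29]
BINARY_OP + → 2 + 29 = 31. Stack: [31]
LOAD_FAST a → push 29. Stack: [31, 29]
LOAD_CONST → push 1. Stack: [31, 29, 1]
BINARY_OP % → 29 % 1 = 0. Stack: [31, 0]
BINARY_OP - → 31 - 0 = 31. Stack: [31]
STORE_FAST v → v=31. Stack: []
LOAD_FAST_LOAD_FAST a,v → push 29,31. Stack: [29, 31]
COMPARE_OP bool(<) → 29 vs 31 = True. Stack: [True]
POP_JUMP_IF_FALSE → pop True; no jump. Stack: []
LOAD_CONST → push 5. Stack: [5]
LOAD_FAST a → push 29. Stack: [5, 29]
BINARY_OP % → 5 % 29 = 5. Stack: [5]
STORE_FAST n → n=5. Stack: []
LOAD_FAST_LOAD_FAST v,v → push 31,31. Stack: [31, 31]
BINARY_OP - → 31 - 31 = 0. Stack: [0]
STORE_FAST t → t=0. Stack: []
LOAD_FAST v → push 31. Stack: [31]
LOAD_CONST → push 9. Stack: [31, 9]
BINARY_OP * → 31 * 9 = 279. Stack: [279]
STORE_FAST y → y=279. Stack: []
LOAD_FAST n → push 5. Stack: [5]
RETURN_VALUE → return 5.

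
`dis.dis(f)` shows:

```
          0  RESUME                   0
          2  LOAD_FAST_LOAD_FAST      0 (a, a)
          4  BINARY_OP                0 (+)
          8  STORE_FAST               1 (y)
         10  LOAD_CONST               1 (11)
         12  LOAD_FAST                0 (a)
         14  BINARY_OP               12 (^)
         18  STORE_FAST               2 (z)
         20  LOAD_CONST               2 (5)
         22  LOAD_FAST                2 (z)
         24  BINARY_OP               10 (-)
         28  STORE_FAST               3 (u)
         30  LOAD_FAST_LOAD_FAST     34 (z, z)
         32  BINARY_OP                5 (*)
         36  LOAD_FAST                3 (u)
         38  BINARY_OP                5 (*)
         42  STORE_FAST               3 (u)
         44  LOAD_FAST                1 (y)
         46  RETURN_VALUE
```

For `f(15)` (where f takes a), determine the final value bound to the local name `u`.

16

LOAD_FAST_LOAD_FAST a,a → push 15,15. Stack: [15, 15]
BINARY_OP + → 15 + 15 = 30. Stack: [30]
STORE_FAST y → y=30. Stack: []
LOAD_CONST → push 11. Stack: [11]
LOAD_FAST a → push 15. Stack: [11, 15]
BINARY_OP ^ → 11 ^ 15 = 4. Stack: [4]
STORE_FAST z → z=4. Stack: []
LOAD_CONST → push 5. Stack: [5]
LOAD_FAST z → push 4. Stack: [5, 4]
BINARY_OP - → 5 - 4 = 1. Stack: [1]
STORE_FAST u → u=1. Stack: []
LOAD_FAST_LOAD_FAST z,z → push 4,4. Stack: [4, 4]
BINARY_OP * → 4 * 4 = 16. Stack: [16]
LOAD_FAST u → push 1. Stack: [16, 1]
BINARY_OP * → 16 * 1 = 16. Stack: [16]
STORE_FAST u → u=16. Stack: []
LOAD_FAST y → push 30. Stack: [30]
RETURN_VALUE → return 30.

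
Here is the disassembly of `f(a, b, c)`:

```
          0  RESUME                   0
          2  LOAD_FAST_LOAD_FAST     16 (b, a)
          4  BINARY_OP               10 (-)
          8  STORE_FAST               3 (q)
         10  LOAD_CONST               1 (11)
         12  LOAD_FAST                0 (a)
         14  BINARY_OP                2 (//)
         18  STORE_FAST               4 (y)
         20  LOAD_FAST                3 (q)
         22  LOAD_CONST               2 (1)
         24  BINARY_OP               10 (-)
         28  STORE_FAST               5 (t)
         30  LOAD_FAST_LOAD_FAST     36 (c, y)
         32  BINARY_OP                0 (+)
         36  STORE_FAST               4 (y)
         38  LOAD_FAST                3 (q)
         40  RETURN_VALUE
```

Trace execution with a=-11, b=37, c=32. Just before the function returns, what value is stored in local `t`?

47

LOAD_FAST_LOAD_FAST b,a → push 37,-11. Stack: [37, -11]
BINARY_OP - → 37 - -11 = 48. Stack: [48]
STORE_FAST q → q=48. Stack: []
LOAD_CONST → push 11. Stack: [11]
LOAD_FAST a → push -11. Stack: [11, -11]
BINARY_OP // → 11 // -11 = -1. Stack: [-1]
STORE_FAST y → y=-1. Stack: []
LOAD_FAST q → push 48. Stack: [48]
LOAD_CONST → push 1. Stack: [48, 1]
BINARY_OP - → 48 - 1 = 47. Stack: [47]
STORE_FAST t → t=47. Stack: []
LOAD_FAST_LOAD_FAST c,y → push 32,-1. Stack: [32, -1]
BINARY_OP + → 32 + -1 = 31. Stack: [31]
STORE_FAST y → y=31. Stack: []
LOAD_FAST q → push 48. Stack: [48]
RETURN_VALUE → return 48.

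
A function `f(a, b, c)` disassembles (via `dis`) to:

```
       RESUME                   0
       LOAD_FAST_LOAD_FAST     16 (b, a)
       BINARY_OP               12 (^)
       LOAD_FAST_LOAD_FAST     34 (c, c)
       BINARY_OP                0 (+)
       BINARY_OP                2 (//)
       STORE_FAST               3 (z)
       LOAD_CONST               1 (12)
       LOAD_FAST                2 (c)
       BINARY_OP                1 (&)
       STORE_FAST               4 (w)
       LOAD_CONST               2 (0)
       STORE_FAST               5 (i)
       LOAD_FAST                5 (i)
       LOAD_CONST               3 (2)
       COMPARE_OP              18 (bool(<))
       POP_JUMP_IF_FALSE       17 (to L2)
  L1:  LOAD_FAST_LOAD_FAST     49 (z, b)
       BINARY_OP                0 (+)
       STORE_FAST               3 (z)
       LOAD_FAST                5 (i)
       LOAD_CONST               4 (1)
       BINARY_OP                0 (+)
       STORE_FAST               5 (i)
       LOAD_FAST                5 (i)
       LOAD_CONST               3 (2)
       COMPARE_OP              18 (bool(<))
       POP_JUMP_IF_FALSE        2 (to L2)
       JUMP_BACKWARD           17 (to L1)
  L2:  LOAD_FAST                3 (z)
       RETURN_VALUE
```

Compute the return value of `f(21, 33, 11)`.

LOAD_FAST_LOAD_FAST b,a → push 33,21. Stack: [33, 21]
BINARY_OP ^ → 33 ^ 21 = 52. Stack: [52]
LOAD_FAST_LOAD_FAST c,c → push 11,11. Stack: [52, 11, 11]
BINARY_OP + → 11 + 11 = 22. Stack: [52, 22]
BINARY_OP // → 52 // 22 = 2. Stack: [2]
STORE_FAST z → z=2. Stack: []
LOAD_CONST → push 12. Stack: [12]
LOAD_FAST c → push 11. Stack: [12, 11]
BINARY_OP & → 12 & 11 = 8. Stack: [8]
STORE_FAST w → w=8. Stack: []
LOAD_CONST → push 0. Stack: [0]
STORE_FAST i → i=0. Stack: []
LOAD_FAST i → push 0. Stack: [0]
LOAD_CONST → push 2. Stack: [0, 2]
COMPARE_OP bool(<) → 0 vs 2 = True. Stack: [True]
POP_JUMP_IF_FALSE → pop True; no jump. Stack: []
LOAD_FAST_LOAD_FAST z,b → push 2,33. Stack: [2, 33]
BINARY_OP + → 2 + 33 = 35. Stack: [35]
STORE_FAST z → z=35. Stack: []
LOAD_FAST i → push 0. Stack: [0]
LOAD_CONST → push 1. Stack: [0, 1]
BINARY_OP + → 0 + 1 = 1. Stack: [1]
STORE_FAST i → i=1. Stack: []
LOAD_FAST i → push 1. Stack: [1]
LOAD_CONST → push 2. Stack: [1, 2]
COMPARE_OP bool(<) → 1 vs 2 = True. Stack: [True]
POP_JUMP_IF_FALSE → pop True; no jump. Stack: []
LOAD_FAST_LOAD_FAST z,b → push 35,33. Stack: [35, 33]
BINARY_OP + → 35 + 33 = 68. Stack: [68]
STORE_FAST z → z=68. Stack: []
LOAD_FAST i → push 1. Stack: [1]
LOAD_CONST → push 1. Stack: [1, 1]
BINARY_OP + → 1 + 1 = 2. Stack: [2]
STORE_FAST i → i=2. Stack: []
LOAD_FAST i → push 2. Stack: [2]
LOAD_CONST → push 2. Stack: [2, 2]
COMPARE_OP bool(<) → 2 vs 2 = False. Stack: [False]
POP_JUMP_IF_FALSE → pop False; jump. Stack: []
LOAD_FAST z → push 68. Stack: [68]
RETURN_VALUE → return 68.

68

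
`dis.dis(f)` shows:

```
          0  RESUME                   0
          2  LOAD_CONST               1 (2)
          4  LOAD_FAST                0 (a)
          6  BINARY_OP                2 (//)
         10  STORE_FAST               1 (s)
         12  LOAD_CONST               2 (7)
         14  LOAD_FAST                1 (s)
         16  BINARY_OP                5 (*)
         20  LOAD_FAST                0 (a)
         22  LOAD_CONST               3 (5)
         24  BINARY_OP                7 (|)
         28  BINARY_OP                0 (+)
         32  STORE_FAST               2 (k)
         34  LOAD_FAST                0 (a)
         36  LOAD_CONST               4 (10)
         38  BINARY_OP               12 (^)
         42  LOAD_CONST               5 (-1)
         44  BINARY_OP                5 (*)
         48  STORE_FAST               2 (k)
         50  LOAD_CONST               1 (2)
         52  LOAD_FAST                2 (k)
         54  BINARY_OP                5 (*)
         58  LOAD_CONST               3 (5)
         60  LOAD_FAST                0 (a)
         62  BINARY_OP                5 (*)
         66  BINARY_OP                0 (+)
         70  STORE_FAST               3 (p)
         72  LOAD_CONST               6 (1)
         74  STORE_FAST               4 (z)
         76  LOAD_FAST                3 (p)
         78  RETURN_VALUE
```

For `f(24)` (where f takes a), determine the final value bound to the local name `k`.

-18

LOAD_CONST → push 2. Stack: [2]
LOAD_FAST a → push 24. Stack: [2, 24]
BINARY_OP // → 2 // 24 = 0. Stack: [0]
STORE_FAST s → s=0. Stack: []
LOAD_CONST → push 7. Stack: [7]
LOAD_FAST s → push 0. Stack: [7, 0]
BINARY_OP * → 7 * 0 = 0. Stack: [0]
LOAD_FAST a → push 24. Stack: [0, 24]
LOAD_CONST → push 5. Stack: [0, 24, 5]
BINARY_OP | → 24 | 5 = 29. Stack: [0, 29]
BINARY_OP + → 0 + 29 = 29. Stack: [29]
STORE_FAST k → k=29. Stack: []
LOAD_FAST a → push 24. Stack: [24]
LOAD_CONST → push 10. Stack: [24, 10]
BINARY_OP ^ → 24 ^ 10 = 18. Stack: [18]
LOAD_CONST → push -1. Stack: [18, -1]
BINARY_OP * → 18 * -1 = -18. Stack: [-18]
STORE_FAST k → k=-18. Stack: []
LOAD_CONST → push 2. Stack: [2]
LOAD_FAST k → push -18. Stack: [2, -18]
BINARY_OP * → 2 * -18 = -36. Stack: [-36]
LOAD_CONST → push 5. Stack: [-36, 5]
LOAD_FAST a → push 24. Stack: [-36, 5, 24]
BINARY_OP * → 5 * 24 = 120. Stack: [-36, 120]
BINARY_OP + → -36 + 120 = 84. Stack: [84]
STORE_FAST p → p=84. Stack: []
LOAD_CONST → push 1. Stack: [1]
STORE_FAST z → z=1. Stack: []
LOAD_FAST p → push 84. Stack: [84]
RETURN_VALUE → return 84.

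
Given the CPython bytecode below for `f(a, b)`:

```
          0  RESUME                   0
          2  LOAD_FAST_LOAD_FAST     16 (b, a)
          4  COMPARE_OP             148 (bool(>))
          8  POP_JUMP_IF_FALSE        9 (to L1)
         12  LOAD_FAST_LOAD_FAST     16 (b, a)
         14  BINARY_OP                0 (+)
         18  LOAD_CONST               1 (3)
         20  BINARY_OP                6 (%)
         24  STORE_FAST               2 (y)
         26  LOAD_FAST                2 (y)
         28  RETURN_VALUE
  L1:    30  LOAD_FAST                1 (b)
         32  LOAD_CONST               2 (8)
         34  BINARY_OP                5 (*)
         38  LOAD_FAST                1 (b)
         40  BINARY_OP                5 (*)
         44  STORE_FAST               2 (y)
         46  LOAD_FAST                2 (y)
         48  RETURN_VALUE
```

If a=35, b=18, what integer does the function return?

LOAD_FAST_LOAD_FAST b,a → push 18,35. Stack: [18, 35]
COMPARE_OP bool(>) → 18 vs 35 = False. Stack: [False]
POP_JUMP_IF_FALSE → pop False; jump. Stack: []
LOAD_FAST b → push 18. Stack: [18]
LOAD_CONST → push 8. Stack: [18, 8]
BINARY_OP * → 18 * 8 = 144. Stack: [144]
LOAD_FAST b → push 18. Stack: [144, 18]
BINARY_OP * → 144 * 18 = 2592. Stack: [2592]
STORE_FAST y → y=2592. Stack: []
LOAD_FAST y → push 2592. Stack: [2592]
RETURN_VALUE → return 2592.

2592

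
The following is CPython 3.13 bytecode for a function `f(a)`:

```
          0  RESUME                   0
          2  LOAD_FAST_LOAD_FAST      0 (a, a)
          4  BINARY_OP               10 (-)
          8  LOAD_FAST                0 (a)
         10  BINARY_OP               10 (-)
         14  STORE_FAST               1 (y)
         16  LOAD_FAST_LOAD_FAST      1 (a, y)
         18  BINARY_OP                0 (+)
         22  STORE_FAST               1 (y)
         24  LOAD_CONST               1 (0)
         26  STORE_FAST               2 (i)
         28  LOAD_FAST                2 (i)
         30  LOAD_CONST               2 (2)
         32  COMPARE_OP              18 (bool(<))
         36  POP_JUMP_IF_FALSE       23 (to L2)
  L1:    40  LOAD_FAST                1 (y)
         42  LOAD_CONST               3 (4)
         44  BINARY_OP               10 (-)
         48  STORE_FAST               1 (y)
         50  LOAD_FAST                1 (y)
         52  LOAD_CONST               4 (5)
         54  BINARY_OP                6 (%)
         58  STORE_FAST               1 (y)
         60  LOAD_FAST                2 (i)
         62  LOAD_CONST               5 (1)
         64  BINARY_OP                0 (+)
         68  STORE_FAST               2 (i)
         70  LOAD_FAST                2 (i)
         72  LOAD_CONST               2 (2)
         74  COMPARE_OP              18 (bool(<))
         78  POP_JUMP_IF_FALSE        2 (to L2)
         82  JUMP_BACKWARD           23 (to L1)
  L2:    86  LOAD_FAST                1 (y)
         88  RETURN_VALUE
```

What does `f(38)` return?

2

LOAD_FAST_LOAD_FAST a,a → push 38,38. Stack: [38, 38]
BINARY_OP - → 38 - 38 = 0. Stack: [0]
LOAD_FAST a → push 38. Stack: [0, 38]
BINARY_OP - → 0 - 38 = -38. Stack: [-38]
STORE_FAST y → y=-38. Stack: []
LOAD_FAST_LOAD_FAST a,y → push 38,-38. Stack: [38, -38]
BINARY_OP + → 38 + -38 = 0. Stack: [0]
STORE_FAST y → y=0. Stack: []
LOAD_CONST → push 0. Stack: [0]
STORE_FAST i → i=0. Stack: []
LOAD_FAST i → push 0. Stack: [0]
LOAD_CONST → push 2. Stack: [0, 2]
COMPARE_OP bool(<) → 0 vs 2 = True. Stack: [True]
POP_JUMP_IF_FALSE → pop True; no jump. Stack: []
LOAD_FAST y → push 0. Stack: [0]
LOAD_CONST → push 4. Stack: [0, 4]
BINARY_OP - → 0 - 4 = -4. Stack: [-4]
STORE_FAST y → y=-4. Stack: []
LOAD_FAST y → push -4. Stack: [-4]
LOAD_CONST → push 5. Stack: [-4, 5]
BINARY_OP % → -4 % 5 = 1. Stack: [1]
STORE_FAST y → y=1. Stack: []
LOAD_FAST i → push 0. Stack: [0]
LOAD_CONST → push 1. Stack: [0, 1]
BINARY_OP + → 0 + 1 = 1. Stack: [1]
STORE_FAST i → i=1. Stack: []
LOAD_FAST i → push 1. Stack: [1]
LOAD_CONST → push 2. Stack: [1, 2]
COMPARE_OP bool(<) → 1 vs 2 = True. Stack: [True]
POP_JUMP_IF_FALSE → pop True; no jump. Stack: []
LOAD_FAST y → push 1. Stack: [1]
LOAD_CONST → push 4. Stack: [1, 4]
BINARY_OP - → 1 - 4 = -3. Stack: [-3]
STORE_FAST y → y=-3. Stack: []
LOAD_FAST y → push -3. Stack: [-3]
LOAD_CONST → push 5. Stack: [-3, 5]
BINARY_OP % → -3 % 5 = 2. Stack: [2]
STORE_FAST y → y=2. Stack: []
LOAD_FAST i → push 1. Stack: [1]
LOAD_CONST → push 1. Stack: [1, 1]
BINARY_OP + → 1 + 1 = 2. Stack: [2]
STORE_FAST i → i=2. Stack: []
LOAD_FAST i → push 2. Stack: [2]
LOAD_CONST → push 2. Stack: [2, 2]
COMPARE_OP bool(<) → 2 vs 2 = False. Stack: [False]
POP_JUMP_IF_FALSE → pop False; jump. Stack: []
LOAD_FAST y → push 2. Stack: [2]
RETURN_VALUE → return 2.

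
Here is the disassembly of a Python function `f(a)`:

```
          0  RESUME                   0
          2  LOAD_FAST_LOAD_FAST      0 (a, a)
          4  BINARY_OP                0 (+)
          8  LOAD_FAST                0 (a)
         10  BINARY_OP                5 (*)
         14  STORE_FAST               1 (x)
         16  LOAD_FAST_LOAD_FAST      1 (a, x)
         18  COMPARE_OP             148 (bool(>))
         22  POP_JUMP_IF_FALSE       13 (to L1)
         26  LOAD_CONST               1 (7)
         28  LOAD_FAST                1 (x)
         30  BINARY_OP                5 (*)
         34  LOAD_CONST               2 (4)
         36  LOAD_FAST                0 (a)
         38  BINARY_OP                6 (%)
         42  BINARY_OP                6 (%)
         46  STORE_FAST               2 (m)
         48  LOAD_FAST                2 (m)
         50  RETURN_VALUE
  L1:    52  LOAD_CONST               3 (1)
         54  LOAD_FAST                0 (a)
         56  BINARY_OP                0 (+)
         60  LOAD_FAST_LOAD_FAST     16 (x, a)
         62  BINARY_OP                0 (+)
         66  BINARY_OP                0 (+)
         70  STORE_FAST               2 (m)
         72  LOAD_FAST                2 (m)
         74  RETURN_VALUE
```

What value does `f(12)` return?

313

LOAD_FAST_LOAD_FAST a,a → push 12,12. Stack: [12, 12]
BINARY_OP + → 12 + 12 = 24. Stack: [24]
LOAD_FAST a → push 12. Stack: [24, 12]
BINARY_OP * → 24 * 12 = 288. Stack: [288]
STORE_FAST x → x=288. Stack: []
LOAD_FAST_LOAD_FAST a,x → push 12,288. Stack: [12, 288]
COMPARE_OP bool(>) → 12 vs 288 = False. Stack: [False]
POP_JUMP_IF_FALSE → pop False; jump. Stack: []
LOAD_CONST → push 1. Stack: [1]
LOAD_FAST a → push 12. Stack: [1, 12]
BINARY_OP + → 1 + 12 = 13. Stack: [13]
LOAD_FAST_LOAD_FAST x,a → push 288,12. Stack: [13, 288, 12]
BINARY_OP + → 288 + 12 = 300. Stack: [13, 300]
BINARY_OP + → 13 + 300 = 313. Stack: [313]
STORE_FAST m → m=313. Stack: []
LOAD_FAST m → push 313. Stack: [313]
RETURN_VALUE → return 313.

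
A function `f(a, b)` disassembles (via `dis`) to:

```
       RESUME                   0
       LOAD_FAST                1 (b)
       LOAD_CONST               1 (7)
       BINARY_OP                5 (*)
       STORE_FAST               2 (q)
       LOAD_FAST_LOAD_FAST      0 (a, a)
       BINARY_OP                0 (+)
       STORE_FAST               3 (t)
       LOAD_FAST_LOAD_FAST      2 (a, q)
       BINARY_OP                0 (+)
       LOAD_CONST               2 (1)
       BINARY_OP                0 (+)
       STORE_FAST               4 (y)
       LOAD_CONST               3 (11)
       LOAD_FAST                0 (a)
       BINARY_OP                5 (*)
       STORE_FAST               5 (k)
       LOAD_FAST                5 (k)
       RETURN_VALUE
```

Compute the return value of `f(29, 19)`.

LOAD_FAST b → push 19. Stack: [19]
LOAD_CONST → push 7. Stack: [19, 7]
BINARY_OP * → 19 * 7 = 133. Stack: [133]
STORE_FAST q → q=133. Stack: []
LOAD_FAST_LOAD_FAST a,a → push 29,29. Stack: [29, 29]
BINARY_OP + → 29 + 29 = 58. Stack: [58]
STORE_FAST t → t=58. Stack: []
LOAD_FAST_LOAD_FAST a,q → push 29,133. Stack: [29, 133]
BINARY_OP + → 29 + 133 = 162. Stack: [162]
LOAD_CONST → push 1. Stack: [162, 1]
BINARY_OP + → 162 + 1 = 163. Stack: [163]
STORE_FAST y → y=163. Stack: []
LOAD_CONST → push 11. Stack: [11]
LOAD_FAST a → push 29. Stack: [11, 29]
BINARY_OP * → 11 * 29 = 319. Stack: [319]
STORE_FAST k → k=319. Stack: []
LOAD_FAST k → push 319. Stack: [319]
RETURN_VALUE → return 319.

319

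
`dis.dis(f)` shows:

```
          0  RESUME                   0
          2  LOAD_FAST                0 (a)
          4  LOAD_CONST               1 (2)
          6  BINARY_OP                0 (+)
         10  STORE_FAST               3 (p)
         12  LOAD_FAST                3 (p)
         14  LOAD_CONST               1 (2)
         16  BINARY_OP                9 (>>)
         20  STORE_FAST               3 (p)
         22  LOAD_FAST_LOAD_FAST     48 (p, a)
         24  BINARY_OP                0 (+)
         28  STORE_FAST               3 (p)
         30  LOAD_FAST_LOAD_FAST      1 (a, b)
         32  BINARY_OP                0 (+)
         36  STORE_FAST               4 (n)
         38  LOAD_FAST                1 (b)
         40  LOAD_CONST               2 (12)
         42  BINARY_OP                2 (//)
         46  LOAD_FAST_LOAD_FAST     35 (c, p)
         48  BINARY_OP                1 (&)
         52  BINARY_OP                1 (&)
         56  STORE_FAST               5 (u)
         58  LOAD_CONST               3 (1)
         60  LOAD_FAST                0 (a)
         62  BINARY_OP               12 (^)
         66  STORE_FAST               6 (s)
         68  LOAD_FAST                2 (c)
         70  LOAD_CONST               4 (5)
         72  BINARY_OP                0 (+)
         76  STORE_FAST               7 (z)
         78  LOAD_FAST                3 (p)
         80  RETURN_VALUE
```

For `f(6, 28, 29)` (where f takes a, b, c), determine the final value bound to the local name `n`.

LOAD_FAST a → push 6. Stack: [6]
LOAD_CONST → push 2. Stack: [6, 2]
BINARY_OP + → 6 + 2 = 8. Stack: [8]
STORE_FAST p → p=8. Stack: []
LOAD_FAST p → push 8. Stack: [8]
LOAD_CONST → push 2. Stack: [8, 2]
BINARY_OP >> → 8 >> 2 = 2. Stack: [2]
STORE_FAST p → p=2. Stack: []
LOAD_FAST_LOAD_FAST p,a → push 2,6. Stack: [2, 6]
BINARY_OP + → 2 + 6 = 8. Stack: [8]
STORE_FAST p → p=8. Stack: []
LOAD_FAST_LOAD_FAST a,b → push 6,28. Stack: [6, 28]
BINARY_OP + → 6 + 28 = 34. Stack: [34]
STORE_FAST n → n=34. Stack: []
LOAD_FAST b → push 28. Stack: [28]
LOAD_CONST → push 12. Stack: [28, 12]
BINARY_OP // → 28 // 12 = 2. Stack: [2]
LOAD_FAST_LOAD_FAST c,p → push 29,8. Stack: [2, 29, 8]
BINARY_OP & → 29 & 8 = 8. Stack: [2, 8]
BINARY_OP & → 2 & 8 = 0. Stack: [0]
STORE_FAST u → u=0. Stack: []
LOAD_CONST → push 1. Stack: [1]
LOAD_FAST a → push 6. Stack: [1, 6]
BINARY_OP ^ → 1 ^ 6 = 7. Stack: [7]
STORE_FAST s → s=7. Stack: []
LOAD_FAST c → push 29. Stack: [29]
LOAD_CONST → push 5. Stack: [29, 5]
BINARY_OP + → 29 + 5 = 34. Stack: [34]
STORE_FAST z → z=34. Stack: []
LOAD_FAST p → push 8. Stack: [8]
RETURN_VALUE → return 8.

34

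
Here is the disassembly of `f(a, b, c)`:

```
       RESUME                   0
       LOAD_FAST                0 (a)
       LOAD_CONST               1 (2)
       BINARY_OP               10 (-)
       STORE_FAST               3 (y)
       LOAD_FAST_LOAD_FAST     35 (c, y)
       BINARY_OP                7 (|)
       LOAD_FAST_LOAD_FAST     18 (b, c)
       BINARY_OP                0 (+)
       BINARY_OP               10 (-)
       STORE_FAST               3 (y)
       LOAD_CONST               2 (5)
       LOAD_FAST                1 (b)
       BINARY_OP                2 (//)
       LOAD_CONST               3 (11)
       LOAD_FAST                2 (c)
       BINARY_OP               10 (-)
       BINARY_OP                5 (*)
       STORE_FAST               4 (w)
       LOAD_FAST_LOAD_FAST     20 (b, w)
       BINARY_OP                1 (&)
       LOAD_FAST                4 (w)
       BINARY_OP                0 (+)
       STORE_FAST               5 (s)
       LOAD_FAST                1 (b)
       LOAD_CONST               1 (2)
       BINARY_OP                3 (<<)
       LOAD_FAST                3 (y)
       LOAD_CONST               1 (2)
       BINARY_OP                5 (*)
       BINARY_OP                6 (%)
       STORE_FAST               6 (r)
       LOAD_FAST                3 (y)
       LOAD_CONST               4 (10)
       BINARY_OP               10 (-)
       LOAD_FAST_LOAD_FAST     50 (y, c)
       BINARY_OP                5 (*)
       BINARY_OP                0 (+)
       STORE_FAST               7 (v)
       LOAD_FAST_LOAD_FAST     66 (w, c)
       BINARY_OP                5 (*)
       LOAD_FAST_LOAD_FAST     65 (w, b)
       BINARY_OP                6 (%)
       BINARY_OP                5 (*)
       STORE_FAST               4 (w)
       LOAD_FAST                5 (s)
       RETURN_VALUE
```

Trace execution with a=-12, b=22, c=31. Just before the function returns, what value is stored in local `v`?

LOAD_FAST a → push -12. Stack: [-12]
LOAD_CONST → push 2. Stack: [-12, 2]
BINARY_OP - → -12 - 2 = -14. Stack: [-14]
STORE_FAST y → y=-14. Stack: []
LOAD_FAST_LOAD_FAST c,y → push 31,-14. Stack: [31, -14]
BINARY_OP | → 31 | -14 = -1. Stack: [-1]
LOAD_FAST_LOAD_FAST b,c → push 22,31. Stack: [-1, 22, 31]
BINARY_OP + → 22 + 31 = 53. Stack: [-1, 53]
BINARY_OP - → -1 - 53 = -54. Stack: [-54]
STORE_FAST y → y=-54. Stack: []
LOAD_CONST → push 5. Stack: [5]
LOAD_FAST b → push 22. Stack: [5, 22]
BINARY_OP // → 5 // 22 = 0. Stack: [0]
LOAD_CONST → push 11. Stack: [0, 11]
LOAD_FAST c → push 31. Stack: [0, 11, 31]
BINARY_OP - → 11 - 31 = -20. Stack: [0, -20]
BINARY_OP * → 0 * -20 = 0. Stack: [0]
STORE_FAST w → w=0. Stack: []
LOAD_FAST_LOAD_FAST b,w → push 22,0. Stack: [22, 0]
BINARY_OP & → 22 & 0 = 0. Stack: [0]
LOAD_FAST w → push 0. Stack: [0, 0]
BINARY_OP + → 0 + 0 = 0. Stack: [0]
STORE_FAST s → s=0. Stack: []
LOAD_FAST b → push 22. Stack: [22]
LOAD_CONST → push 2. Stack: [22, 2]
BINARY_OP << → 22 << 2 = 88. Stack: [88]
LOAD_FAST y → push -54. Stack: [88, -54]
LOAD_CONST → push 2. Stack: [88, -54, 2]
BINARY_OP * → -54 * 2 = -108. Stack: [88, -108]
BINARY_OP % → 88 % -108 = -20. Stack: [-20]
STORE_FAST r → r=-20. Stack: []
LOAD_FAST y → push -54. Stack: [-54]
LOAD_CONST → push 10. Stack: [-54, 10]
BINARY_OP - → -54 - 10 = -64. Stack: [-64]
LOAD_FAST_LOAD_FAST y,c → push -54,31. Stack: [-64, -54, 31]
BINARY_OP * → -54 * 31 = -1674. Stack: [-64, -1674]
BINARY_OP + → -64 + -1674 = -1738. Stack: [-1738]
STORE_FAST v → v=-1738. Stack: []
LOAD_FAST_LOAD_FAST w,c → push 0,31. Stack: [0, 31]
BINARY_OP * → 0 * 31 = 0. Stack: [0]
LOAD_FAST_LOAD_FAST w,b → push 0,22. Stack: [0, 0, 22]
BINARY_OP % → 0 % 22 = 0. Stack: [0, 0]
BINARY_OP * → 0 * 0 = 0. Stack: [0]
STORE_FAST w → w=0. Stack: []
LOAD_FAST s → push 0. Stack: [0]
RETURN_VALUE → return 0.

-1738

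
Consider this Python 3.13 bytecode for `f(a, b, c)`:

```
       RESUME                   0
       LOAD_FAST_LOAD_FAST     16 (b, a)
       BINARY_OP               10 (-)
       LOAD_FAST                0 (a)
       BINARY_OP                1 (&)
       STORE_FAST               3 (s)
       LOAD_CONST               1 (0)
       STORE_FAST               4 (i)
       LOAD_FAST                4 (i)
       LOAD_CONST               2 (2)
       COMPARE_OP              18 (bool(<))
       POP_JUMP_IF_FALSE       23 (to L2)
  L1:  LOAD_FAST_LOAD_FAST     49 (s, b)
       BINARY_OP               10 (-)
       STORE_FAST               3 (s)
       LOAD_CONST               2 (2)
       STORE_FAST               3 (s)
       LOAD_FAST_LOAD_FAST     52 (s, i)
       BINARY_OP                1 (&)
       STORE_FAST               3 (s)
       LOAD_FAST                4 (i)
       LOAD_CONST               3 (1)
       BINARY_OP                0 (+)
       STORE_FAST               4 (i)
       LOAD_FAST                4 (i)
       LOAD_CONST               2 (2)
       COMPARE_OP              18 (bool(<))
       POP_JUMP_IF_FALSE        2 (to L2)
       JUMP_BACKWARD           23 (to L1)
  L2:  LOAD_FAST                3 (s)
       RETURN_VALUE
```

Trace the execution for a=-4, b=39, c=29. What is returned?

0

LOAD_FAST_LOAD_FAST b,a → push 39,-4. Stack: [39, -4]
BINARY_OP - → 39 - -4 = 43. Stack: [43]
LOAD_FAST a → push -4. Stack: [43, -4]
BINARY_OP & → 43 & -4 = 40. Stack: [40]
STORE_FAST s → s=40. Stack: []
LOAD_CONST → push 0. Stack: [0]
STORE_FAST i → i=0. Stack: []
LOAD_FAST i → push 0. Stack: [0]
LOAD_CONST → push 2. Stack: [0, 2]
COMPARE_OP bool(<) → 0 vs 2 = True. Stack: [True]
POP_JUMP_IF_FALSE → pop True; no jump. Stack: []
LOAD_FAST_LOAD_FAST s,b → push 40,39. Stack: [40, 39]
BINARY_OP - → 40 - 39 = 1. Stack: [1]
STORE_FAST s → s=1. Stack: []
LOAD_CONST → push 2. Stack: [2]
STORE_FAST s → s=2. Stack: []
LOAD_FAST_LOAD_FAST s,i → push 2,0. Stack: [2, 0]
BINARY_OP & → 2 & 0 = 0. Stack: [0]
STORE_FAST s → s=0. Stack: []
LOAD_FAST i → push 0. Stack: [0]
LOAD_CONST → push 1. Stack: [0, 1]
BINARY_OP + → 0 + 1 = 1. Stack: [1]
STORE_FAST i → i=1. Stack: []
LOAD_FAST i → push 1. Stack: [1]
LOAD_CONST → push 2. Stack: [1, 2]
COMPARE_OP bool(<) → 1 vs 2 = True. Stack: [True]
POP_JUMP_IF_FALSE → pop True; no jump. Stack: []
LOAD_FAST_LOAD_FAST s,b → push 0,39. Stack: [0, 39]
BINARY_OP - → 0 - 39 = -39. Stack: [-39]
STORE_FAST s → s=-39. Stack: []
LOAD_CONST → push 2. Stack: [2]
STORE_FAST s → s=2. Stack: []
LOAD_FAST_LOAD_FAST s,i → push 2,1. Stack: [2, 1]
BINARY_OP & → 2 & 1 = 0. Stack: [0]
STORE_FAST s → s=0. Stack: []
LOAD_FAST i → push 1. Stack: [1]
LOAD_CONST → push 1. Stack: [1, 1]
BINARY_OP + → 1 + 1 = 2. Stack: [2]
STORE_FAST i → i=2. Stack: []
LOAD_FAST i → push 2. Stack: [2]
LOAD_CONST → push 2. Stack: [2, 2]
COMPARE_OP bool(<) → 2 vs 2 = False. Stack: [False]
POP_JUMP_IF_FALSE → pop False; jump. Stack: []
LOAD_FAST s → push 0. Stack: [0]
RETURN_VALUE → return 0.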